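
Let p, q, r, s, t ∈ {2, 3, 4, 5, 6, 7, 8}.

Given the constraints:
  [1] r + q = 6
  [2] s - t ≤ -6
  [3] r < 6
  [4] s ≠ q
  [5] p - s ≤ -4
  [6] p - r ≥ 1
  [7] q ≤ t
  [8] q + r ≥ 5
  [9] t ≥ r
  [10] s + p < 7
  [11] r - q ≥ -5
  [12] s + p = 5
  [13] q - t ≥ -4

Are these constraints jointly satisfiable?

Unsatisfiable

Constraints 2, 5, 6, 11, and 13 give s − p ≥ 4, p − r ≥ 1, r − q ≥ -5, q − t ≥ -4, t − s ≥ 6.
Adding all 5 inequalities: the left sides telescope to 0, and the right sides sum to 4 + 1 + (-5) + (-4) + 6 = 2. So 0 ≥ 2, which is false.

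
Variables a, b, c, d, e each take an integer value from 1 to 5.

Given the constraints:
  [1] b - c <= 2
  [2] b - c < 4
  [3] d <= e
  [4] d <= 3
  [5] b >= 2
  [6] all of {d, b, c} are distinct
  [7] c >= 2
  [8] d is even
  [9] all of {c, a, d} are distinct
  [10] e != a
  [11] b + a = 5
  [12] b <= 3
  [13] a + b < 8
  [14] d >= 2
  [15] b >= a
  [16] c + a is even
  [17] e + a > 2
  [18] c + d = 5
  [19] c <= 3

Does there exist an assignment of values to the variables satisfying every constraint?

Constraints 4, 5, 7, 12, 14, and 19 confine each of d, b, c to the 2 values {2, 3}.
Constraint 6 requires all 3 of them to be distinct, but only 2 values are available — impossible by the pigeonhole principle.

Unsatisfiable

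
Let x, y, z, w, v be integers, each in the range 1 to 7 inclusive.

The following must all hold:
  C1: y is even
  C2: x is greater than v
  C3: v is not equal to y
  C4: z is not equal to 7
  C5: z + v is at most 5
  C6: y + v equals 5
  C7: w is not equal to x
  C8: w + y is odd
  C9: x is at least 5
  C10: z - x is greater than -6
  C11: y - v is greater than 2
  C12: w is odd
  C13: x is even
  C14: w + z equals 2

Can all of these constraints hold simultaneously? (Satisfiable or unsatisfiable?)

The assignment x = 6, y = 4, z = 1, w = 1, v = 1 works:
  constraint 5 holds since z + v = 2.
  constraint 6 holds since y + v = 5.
The rest check out directly.

Satisfiable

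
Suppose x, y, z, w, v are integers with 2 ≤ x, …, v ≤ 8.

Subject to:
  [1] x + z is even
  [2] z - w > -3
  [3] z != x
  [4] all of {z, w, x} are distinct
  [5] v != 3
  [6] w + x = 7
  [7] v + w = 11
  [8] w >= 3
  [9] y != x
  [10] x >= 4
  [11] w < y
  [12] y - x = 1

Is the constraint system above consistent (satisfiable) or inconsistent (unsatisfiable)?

The assignment x = 4, y = 5, z = 2, w = 3, v = 8 works:
  constraint 2 holds since z - w = -1.
  constraint 6 holds since w + x = 7.
  constraint 7 holds since v + w = 11.
The rest check out directly.

Satisfiable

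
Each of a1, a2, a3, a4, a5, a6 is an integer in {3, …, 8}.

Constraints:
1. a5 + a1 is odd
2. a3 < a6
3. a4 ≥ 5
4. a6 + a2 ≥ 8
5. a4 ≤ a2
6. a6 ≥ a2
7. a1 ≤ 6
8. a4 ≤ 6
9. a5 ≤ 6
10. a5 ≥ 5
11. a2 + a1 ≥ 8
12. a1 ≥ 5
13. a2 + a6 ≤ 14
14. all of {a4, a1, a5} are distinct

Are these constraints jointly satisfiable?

Constraints 3, 7, 8, 9, 10, and 12 confine each of a4, a1, a5 to the 2 values {5, 6}.
Constraint 14 requires all 3 of them to be distinct, but only 2 values are available — impossible by the pigeonhole principle.

Unsatisfiable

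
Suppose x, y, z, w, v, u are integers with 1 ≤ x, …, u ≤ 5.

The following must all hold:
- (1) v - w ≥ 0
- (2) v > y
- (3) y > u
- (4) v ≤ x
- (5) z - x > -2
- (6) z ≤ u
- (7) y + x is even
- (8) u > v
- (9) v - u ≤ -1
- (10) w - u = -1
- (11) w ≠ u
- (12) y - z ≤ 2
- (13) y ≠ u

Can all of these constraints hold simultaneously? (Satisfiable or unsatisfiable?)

Constraints 2, 3, and 8 give v < u, u < y, y < v. Chaining: v < u < y < v, which forces v < v — impossible.

Unsatisfiable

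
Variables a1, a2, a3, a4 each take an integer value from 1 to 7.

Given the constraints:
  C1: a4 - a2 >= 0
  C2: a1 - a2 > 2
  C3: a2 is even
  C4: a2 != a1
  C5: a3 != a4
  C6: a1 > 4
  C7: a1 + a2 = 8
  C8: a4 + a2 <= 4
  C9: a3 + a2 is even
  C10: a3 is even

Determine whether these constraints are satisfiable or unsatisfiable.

One satisfying assignment is a1 = 6, a2 = 2, a3 = 6, a4 = 2.
For the less obvious constraints — constraint 1: a4 - a2 = 0; constraint 2: a1 - a2 = 4; constraint 7: a1 + a2 = 8 — and the others hold by inspection.

Satisfiable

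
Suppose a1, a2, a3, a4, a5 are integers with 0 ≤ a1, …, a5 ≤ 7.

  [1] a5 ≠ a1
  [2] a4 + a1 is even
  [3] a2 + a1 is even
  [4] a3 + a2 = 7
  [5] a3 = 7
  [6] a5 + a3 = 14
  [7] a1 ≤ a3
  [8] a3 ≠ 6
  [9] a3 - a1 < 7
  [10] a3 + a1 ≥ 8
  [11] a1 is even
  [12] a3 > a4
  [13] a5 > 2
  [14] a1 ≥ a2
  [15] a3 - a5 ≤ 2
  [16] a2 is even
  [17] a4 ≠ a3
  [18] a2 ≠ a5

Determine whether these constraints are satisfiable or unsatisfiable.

Take a1 = 2, a2 = 0, a3 = 7, a4 = 4, a5 = 7. Then constraint 4: a3 + a2 = 7; constraint 6: a5 + a3 = 14; constraint 9: a3 - a1 = 5, and every other listed constraint is also met.

Satisfiable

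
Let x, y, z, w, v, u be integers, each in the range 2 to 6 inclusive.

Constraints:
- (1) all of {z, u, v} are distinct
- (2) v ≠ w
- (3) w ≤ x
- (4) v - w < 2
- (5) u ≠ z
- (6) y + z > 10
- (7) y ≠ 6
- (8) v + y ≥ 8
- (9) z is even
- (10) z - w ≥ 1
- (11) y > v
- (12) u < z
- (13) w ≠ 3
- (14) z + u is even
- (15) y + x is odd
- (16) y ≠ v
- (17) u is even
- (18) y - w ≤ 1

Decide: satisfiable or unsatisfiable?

Setting (x, y, z, w, v, u) = (6, 5, 6, 5, 4, 2) satisfies everything: constraint 4: v - w = -1; constraint 6: y + z = 11; constraint 8: v + y = 9, and the others follow.

Satisfiable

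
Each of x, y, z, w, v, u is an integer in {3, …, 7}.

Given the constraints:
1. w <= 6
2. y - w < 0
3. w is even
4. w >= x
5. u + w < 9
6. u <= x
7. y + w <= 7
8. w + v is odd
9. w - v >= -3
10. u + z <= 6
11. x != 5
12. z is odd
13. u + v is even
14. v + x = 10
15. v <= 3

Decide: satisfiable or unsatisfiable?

Unsatisfiable

From constraint 15: v ≤ 3. From constraints 1 and 4: x ≤ w ≤ 6. Hence v + x ≤ 9. But constraint 14 requires v + x = 10, and 10 > 9. Contradiction.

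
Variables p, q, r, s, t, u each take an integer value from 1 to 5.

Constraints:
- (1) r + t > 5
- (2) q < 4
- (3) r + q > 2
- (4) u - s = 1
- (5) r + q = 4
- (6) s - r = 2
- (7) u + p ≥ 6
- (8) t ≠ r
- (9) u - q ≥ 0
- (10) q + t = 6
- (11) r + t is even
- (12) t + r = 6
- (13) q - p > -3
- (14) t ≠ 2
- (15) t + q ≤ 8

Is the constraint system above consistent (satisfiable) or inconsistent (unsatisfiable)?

Try p = 4, q = 2, r = 2, s = 4, t = 4, u = 5.
Check constraint 1: r + t = 6; constraint 3: r + q = 4. The remaining constraints are straightforward to verify.

Satisfiable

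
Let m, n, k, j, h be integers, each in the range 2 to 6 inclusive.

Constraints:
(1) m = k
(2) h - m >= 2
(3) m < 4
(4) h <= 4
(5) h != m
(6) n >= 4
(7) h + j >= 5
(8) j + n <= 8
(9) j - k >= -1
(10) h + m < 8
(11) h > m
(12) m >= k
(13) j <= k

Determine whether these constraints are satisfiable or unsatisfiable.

Take m = 2, n = 4, k = 2, j = 2, h = 4. Then constraint 2: h - m = 2; constraint 7: h + j = 6; constraint 8: j + n = 6, and every other listed constraint is also met.

Satisfiable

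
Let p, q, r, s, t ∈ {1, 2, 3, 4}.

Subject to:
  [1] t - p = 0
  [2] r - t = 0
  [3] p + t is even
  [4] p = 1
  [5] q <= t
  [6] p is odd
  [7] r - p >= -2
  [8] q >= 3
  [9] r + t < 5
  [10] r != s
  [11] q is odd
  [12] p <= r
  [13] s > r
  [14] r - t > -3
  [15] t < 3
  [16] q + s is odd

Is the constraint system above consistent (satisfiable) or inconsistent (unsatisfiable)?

Unsatisfiable

From constraints 5 and 8: t ≥ q and q ≥ 3, so t ≥ 3. From constraint 15: t ≤ 2. But 2 < 3, so no value of t works.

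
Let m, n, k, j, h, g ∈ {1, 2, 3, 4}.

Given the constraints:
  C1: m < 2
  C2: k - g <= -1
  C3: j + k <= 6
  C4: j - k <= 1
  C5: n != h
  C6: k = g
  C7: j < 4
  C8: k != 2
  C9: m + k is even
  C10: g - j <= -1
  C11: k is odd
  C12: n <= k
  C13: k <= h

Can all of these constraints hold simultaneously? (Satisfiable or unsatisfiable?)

Constraints 2, 4, and 10 give k − j ≥ -1, j − g ≥ 1, g − k ≥ 1.
Adding all 3 inequalities: the left sides telescope to 0, and the right sides sum to (-1) + 1 + 1 = 1. So 0 ≥ 1, which is false.

Unsatisfiable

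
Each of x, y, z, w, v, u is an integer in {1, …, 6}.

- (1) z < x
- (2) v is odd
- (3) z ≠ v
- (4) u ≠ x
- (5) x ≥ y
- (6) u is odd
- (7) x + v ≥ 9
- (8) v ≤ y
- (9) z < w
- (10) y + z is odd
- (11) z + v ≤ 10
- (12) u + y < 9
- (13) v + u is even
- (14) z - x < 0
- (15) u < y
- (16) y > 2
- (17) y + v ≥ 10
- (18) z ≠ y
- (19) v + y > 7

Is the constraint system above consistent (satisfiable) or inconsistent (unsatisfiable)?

Try x = 5, y = 5, z = 4, w = 5, v = 5, u = 1.
Check constraint 7: x + v = 10; constraint 11: z + v = 9. The remaining constraints are straightforward to verify.

Satisfiable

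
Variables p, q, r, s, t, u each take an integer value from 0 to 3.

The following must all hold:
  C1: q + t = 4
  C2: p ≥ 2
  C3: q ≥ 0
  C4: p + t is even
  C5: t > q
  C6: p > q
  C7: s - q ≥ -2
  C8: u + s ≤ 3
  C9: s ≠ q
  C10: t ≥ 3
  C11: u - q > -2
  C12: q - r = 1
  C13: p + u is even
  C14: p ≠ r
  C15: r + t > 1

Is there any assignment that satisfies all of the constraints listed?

The assignment p = 3, q = 1, r = 0, s = 0, t = 3, u = 1 works:
  constraint 1 holds since q + t = 4.
  constraint 7 holds since s - q = -1.
The rest check out directly.

Satisfiable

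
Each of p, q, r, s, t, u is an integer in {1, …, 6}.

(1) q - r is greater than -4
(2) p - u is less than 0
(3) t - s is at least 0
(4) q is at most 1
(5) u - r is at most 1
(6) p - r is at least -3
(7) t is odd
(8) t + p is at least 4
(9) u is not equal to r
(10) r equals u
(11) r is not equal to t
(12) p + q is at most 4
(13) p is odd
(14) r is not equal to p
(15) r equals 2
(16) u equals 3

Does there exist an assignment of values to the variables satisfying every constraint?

Unsatisfiable

Constraint 15 fixes r = 2 and constraint 16 fixes u = 3, but constraint 10 requires r = u. Since 2 ≠ 3, contradiction.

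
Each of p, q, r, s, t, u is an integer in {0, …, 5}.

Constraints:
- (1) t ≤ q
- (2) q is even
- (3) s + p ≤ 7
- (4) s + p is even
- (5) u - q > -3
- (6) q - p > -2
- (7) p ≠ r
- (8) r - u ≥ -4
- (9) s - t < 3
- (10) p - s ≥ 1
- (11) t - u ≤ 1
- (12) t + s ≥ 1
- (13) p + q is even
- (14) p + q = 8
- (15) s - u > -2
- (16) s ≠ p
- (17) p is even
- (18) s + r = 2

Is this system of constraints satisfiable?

Take p = 4, q = 4, r = 0, s = 2, t = 1, u = 2. Then constraint 3: s + p = 6; constraint 5: u - q = -2; constraint 6: q - p = 0, and every other listed constraint is also met.

Satisfiable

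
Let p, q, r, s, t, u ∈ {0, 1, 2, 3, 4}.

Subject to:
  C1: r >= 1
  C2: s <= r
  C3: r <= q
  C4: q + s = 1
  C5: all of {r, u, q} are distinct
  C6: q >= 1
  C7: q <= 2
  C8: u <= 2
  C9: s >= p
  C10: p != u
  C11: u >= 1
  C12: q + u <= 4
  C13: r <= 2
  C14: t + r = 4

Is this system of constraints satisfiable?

Unsatisfiable

Constraints 1, 6, 7, 8, 11, and 13 confine each of r, u, q to the 2 values {1, 2}.
Constraint 5 requires all 3 of them to be distinct, but only 2 values are available — impossible by the pigeonhole principle.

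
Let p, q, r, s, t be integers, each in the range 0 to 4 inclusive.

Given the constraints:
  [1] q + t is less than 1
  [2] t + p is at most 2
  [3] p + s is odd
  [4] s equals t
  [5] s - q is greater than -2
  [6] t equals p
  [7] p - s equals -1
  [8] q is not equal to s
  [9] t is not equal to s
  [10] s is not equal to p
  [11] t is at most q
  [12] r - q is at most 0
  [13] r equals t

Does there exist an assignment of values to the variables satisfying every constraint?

From constraints 4 and 6, s = t = p, so s = p. But constraint 10 says s ≠ p. Contradiction.

Unsatisfiable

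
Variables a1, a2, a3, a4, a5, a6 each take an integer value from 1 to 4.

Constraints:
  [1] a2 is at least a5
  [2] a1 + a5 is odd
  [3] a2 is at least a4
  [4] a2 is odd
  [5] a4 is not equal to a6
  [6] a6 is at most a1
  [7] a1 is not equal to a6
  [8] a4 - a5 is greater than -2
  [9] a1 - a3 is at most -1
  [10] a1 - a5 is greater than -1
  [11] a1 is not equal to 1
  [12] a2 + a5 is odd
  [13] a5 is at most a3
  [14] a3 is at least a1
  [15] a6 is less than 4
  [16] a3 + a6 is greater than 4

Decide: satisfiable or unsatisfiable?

Satisfiable

One satisfying assignment is a1 = 3, a2 = 3, a3 = 4, a4 = 3, a5 = 2, a6 = 1.
For the less obvious constraints — constraint 8: a4 - a5 = 1; constraint 9: a1 - a3 = -1; constraint 10: a1 - a5 = 1 — and the others hold by inspection.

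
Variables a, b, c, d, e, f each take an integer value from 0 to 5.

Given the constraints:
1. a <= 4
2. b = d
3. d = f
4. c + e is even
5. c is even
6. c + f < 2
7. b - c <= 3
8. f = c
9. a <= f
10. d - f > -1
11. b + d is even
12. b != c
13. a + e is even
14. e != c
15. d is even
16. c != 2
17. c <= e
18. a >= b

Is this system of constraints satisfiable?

Unsatisfiable

From constraints 2, 3, and 8, b = d = f = c, so b = c. But constraint 12 says b ≠ c. Contradiction.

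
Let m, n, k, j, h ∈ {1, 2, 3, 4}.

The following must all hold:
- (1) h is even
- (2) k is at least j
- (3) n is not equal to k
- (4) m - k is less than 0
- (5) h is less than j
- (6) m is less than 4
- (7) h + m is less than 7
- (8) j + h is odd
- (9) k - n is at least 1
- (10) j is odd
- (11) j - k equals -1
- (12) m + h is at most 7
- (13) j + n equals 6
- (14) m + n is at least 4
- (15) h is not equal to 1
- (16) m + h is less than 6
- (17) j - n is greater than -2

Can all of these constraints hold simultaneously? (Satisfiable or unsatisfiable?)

The assignment m = 2, n = 3, k = 4, j = 3, h = 2 works:
  constraint 4 holds since m - k = -2.
  constraint 7 holds since h + m = 4.
The rest check out directly.

Satisfiable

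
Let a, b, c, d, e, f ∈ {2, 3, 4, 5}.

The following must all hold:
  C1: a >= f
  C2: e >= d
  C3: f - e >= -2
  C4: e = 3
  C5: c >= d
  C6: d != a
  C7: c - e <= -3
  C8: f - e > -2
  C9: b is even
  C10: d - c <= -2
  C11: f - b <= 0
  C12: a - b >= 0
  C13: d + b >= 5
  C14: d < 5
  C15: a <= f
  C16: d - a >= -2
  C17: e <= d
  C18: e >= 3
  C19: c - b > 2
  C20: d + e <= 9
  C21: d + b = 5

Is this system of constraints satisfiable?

Constraints 3, 7, 10, 11, 12, and 16 give c − d ≥ 2, d − a ≥ -2, a − b ≥ 0, b − f ≥ 0, f − e ≥ -2, e − c ≥ 3.
Adding all 6 inequalities: the left sides telescope to 0, and the right sides sum to 2 + (-2) + 0 + 0 + (-2) + 3 = 1. So 0 ≥ 1, which is false.

Unsatisfiable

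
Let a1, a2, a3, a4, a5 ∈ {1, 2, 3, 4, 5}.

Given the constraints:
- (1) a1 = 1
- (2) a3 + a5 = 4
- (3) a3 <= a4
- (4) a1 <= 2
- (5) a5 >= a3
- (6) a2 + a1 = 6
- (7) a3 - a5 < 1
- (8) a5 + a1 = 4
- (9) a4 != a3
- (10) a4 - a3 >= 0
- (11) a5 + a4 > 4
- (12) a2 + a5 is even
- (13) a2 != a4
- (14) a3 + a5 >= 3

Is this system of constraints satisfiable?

The assignment a1 = 1, a2 = 5, a3 = 1, a4 = 3, a5 = 3 works:
  constraint 2 holds since a3 + a5 = 4.
  constraint 6 holds since a2 + a1 = 6.
  constraint 7 holds since a3 - a5 = -2.
The rest check out directly.

Satisfiable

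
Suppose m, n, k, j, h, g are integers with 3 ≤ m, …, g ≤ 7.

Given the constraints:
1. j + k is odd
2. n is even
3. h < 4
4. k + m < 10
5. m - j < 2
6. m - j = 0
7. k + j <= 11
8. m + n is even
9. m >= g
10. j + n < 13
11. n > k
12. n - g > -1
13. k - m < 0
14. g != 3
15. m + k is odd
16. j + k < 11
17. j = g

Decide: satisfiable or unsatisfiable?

Satisfiable

Setting (m, n, k, j, h, g) = (6, 6, 3, 6, 3, 6) satisfies everything: constraint 4: k + m = 9; constraint 5: m - j = 0; constraint 6: m - j = 0, and the others follow.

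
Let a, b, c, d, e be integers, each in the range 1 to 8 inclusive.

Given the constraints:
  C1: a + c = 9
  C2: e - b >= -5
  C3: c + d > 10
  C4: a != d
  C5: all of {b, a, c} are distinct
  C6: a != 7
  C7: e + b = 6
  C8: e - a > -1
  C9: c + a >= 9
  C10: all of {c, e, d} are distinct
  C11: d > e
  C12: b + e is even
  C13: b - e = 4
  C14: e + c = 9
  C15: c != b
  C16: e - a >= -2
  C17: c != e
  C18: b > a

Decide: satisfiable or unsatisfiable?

One satisfying assignment is a = 1, b = 5, c = 8, d = 3, e = 1.
For the less obvious constraints — constraint 1: a + c = 9; constraint 2: e - b = -4 — and the others hold by inspection.

Satisfiable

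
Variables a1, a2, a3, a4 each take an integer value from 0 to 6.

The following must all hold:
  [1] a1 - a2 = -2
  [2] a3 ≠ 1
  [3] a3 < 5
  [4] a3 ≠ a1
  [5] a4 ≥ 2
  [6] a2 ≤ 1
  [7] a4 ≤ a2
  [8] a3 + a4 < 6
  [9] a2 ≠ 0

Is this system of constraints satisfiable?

Unsatisfiable

From constraint 5: a4 ≥ 2. From constraints 6 and 7: a4 ≤ a2 and a2 ≤ 1, so a4 ≤ 1. But 1 < 2, so no value of a4 works.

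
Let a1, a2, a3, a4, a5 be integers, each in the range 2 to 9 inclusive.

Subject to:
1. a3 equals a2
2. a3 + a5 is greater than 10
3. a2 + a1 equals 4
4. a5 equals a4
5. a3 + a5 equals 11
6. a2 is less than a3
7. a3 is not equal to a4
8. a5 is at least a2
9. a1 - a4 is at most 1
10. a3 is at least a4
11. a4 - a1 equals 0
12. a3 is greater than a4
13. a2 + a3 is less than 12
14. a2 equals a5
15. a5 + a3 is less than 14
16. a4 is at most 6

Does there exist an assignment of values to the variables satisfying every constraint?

Unsatisfiable

From constraints 1, 4, and 14, a3 = a2 = a5 = a4, so a3 = a4. But constraint 7 says a3 ≠ a4. Contradiction.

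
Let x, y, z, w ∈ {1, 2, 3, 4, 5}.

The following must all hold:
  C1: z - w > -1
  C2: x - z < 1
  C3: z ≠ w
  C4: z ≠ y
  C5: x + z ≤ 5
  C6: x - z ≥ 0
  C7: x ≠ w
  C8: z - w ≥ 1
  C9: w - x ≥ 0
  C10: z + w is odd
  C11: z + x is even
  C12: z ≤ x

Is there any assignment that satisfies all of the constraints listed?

Unsatisfiable

Constraints 6, 8, and 9 give z − w ≥ 1, w − x ≥ 0, x − z ≥ 0.
Adding all 3 inequalities: the left sides telescope to 0, and the right sides sum to 1 + 0 + 0 = 1. So 0 ≥ 1, which is false.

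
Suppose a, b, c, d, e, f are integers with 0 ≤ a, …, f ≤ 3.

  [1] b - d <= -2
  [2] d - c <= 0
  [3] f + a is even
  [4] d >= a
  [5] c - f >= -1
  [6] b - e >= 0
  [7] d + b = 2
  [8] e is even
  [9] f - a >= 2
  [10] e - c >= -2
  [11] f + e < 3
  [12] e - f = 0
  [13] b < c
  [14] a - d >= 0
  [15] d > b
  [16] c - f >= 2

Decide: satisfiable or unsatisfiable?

Constraints 1, 5, 6, 9, 10, and 14 give d − b ≥ 2, b − e ≥ 0, e − c ≥ -2, c − f ≥ -1, f − a ≥ 2, a − d ≥ 0.
Adding all 6 inequalities: the left sides telescope to 0, and the right sides sum to 2 + 0 + (-2) + (-1) + 2 + 0 = 1. So 0 ≥ 1, which is false.

Unsatisfiable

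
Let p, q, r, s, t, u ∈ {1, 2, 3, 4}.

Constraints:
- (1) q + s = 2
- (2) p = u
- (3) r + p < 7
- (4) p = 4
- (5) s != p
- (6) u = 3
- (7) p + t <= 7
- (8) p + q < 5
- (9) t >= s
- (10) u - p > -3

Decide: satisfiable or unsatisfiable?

Constraint 4 fixes p = 4 and constraint 6 fixes u = 3, but constraint 2 requires p = u. Since 4 ≠ 3, contradiction.

Unsatisfiable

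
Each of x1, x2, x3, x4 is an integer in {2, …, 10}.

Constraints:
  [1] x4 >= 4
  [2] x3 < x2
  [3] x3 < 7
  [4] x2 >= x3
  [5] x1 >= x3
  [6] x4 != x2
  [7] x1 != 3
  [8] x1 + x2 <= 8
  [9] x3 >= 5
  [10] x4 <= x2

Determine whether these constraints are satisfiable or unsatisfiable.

Unsatisfiable

From constraints 5 and 9: x1 ≥ x3 ≥ 5. From constraints 1 and 10: x2 ≥ x4 ≥ 4. Hence x1 + x2 ≥ 9. But constraint 8 requires x1 + x2 ≤ 8, and 8 < 9. Contradiction.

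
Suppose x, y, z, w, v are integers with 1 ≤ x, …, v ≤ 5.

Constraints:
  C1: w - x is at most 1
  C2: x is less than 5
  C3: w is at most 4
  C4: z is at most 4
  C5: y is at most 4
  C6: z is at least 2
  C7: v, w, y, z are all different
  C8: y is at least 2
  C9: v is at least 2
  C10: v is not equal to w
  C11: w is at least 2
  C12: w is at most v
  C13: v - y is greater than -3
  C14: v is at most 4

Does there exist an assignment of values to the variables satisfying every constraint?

Constraints 3, 4, 5, 6, 8, 9, 11, and 14 confine each of v, w, y, z to the 3 values {2, …, 4}.
Constraint 7 requires all 4 of them to be distinct, but only 3 values are available — impossible by the pigeonhole principle.

Unsatisfiable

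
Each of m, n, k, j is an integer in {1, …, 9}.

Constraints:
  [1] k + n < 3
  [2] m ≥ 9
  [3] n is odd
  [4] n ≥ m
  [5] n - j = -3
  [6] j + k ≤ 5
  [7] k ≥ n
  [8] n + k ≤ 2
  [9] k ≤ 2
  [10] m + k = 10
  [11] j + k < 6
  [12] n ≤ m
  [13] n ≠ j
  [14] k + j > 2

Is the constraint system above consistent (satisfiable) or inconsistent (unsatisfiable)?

Unsatisfiable

From constraints 2 and 4: n ≥ m and m ≥ 9, so n ≥ 9. From constraints 7 and 9: n ≤ k and k ≤ 2, so n ≤ 2. But 2 < 9, so no value of n works.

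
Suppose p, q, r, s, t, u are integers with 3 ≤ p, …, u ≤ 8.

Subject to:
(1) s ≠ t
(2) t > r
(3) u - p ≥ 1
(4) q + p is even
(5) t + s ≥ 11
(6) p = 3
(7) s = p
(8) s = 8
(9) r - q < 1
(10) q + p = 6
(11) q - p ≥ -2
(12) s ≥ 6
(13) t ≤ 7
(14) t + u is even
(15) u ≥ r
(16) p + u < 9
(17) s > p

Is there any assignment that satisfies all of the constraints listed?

Unsatisfiable

Constraint 8 fixes s = 8 and constraint 6 fixes p = 3, but constraint 7 requires s = p. Since 8 ≠ 3, contradiction.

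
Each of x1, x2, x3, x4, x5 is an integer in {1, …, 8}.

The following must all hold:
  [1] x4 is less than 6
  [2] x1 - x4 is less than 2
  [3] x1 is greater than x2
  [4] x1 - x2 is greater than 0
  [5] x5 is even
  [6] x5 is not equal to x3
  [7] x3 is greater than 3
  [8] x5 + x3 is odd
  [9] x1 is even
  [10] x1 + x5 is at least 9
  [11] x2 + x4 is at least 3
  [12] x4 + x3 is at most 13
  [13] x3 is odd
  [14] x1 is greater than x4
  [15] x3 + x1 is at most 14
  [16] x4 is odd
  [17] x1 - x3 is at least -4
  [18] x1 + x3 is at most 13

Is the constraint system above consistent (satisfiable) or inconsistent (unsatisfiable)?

The assignment x1 = 4, x2 = 3, x3 = 7, x4 = 3, x5 = 8 works:
  constraint 2 holds since x1 - x4 = 1.
  constraint 4 holds since x1 - x2 = 1.
  constraint 10 holds since x1 + x5 = 12.
The rest check out directly.

Satisfiable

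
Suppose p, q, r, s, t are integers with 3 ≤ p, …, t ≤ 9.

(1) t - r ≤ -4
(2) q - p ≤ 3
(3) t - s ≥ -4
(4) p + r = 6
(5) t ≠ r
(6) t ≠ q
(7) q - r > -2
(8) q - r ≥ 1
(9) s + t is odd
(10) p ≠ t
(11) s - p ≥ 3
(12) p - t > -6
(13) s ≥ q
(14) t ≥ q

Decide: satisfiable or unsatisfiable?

Unsatisfiable

Constraints 1, 2, 3, 8, and 11 give q − r ≥ 1, r − t ≥ 4, t − s ≥ -4, s − p ≥ 3, p − q ≥ -3.
Adding all 5 inequalities: the left sides telescope to 0, and the right sides sum to 1 + 4 + (-4) + 3 + (-3) = 1. So 0 ≥ 1, which is false.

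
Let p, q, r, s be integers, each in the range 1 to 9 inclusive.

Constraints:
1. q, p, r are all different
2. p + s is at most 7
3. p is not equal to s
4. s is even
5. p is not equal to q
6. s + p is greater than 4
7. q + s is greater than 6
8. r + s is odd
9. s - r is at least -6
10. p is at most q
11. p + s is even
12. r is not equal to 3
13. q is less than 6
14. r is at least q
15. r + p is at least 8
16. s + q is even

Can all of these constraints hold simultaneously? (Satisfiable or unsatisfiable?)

Satisfiable

The assignment p = 2, q = 4, r = 7, s = 4 works:
  constraint 2 holds since p + s = 6.
  constraint 6 holds since s + p = 6.
The rest check out directly.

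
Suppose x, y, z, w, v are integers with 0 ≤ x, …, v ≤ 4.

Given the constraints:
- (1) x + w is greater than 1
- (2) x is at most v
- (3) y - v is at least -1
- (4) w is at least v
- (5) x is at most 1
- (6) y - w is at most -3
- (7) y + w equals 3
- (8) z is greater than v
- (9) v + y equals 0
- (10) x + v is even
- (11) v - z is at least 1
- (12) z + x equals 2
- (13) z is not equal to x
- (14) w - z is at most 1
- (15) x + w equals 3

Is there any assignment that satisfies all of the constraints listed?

Constraints 3, 6, 11, and 14 give v − z ≥ 1, z − w ≥ -1, w − y ≥ 3, y − v ≥ -1.
Adding all 4 inequalities: the left sides telescope to 0, and the right sides sum to 1 + (-1) + 3 + (-1) = 2. So 0 ≥ 2, which is false.

Unsatisfiable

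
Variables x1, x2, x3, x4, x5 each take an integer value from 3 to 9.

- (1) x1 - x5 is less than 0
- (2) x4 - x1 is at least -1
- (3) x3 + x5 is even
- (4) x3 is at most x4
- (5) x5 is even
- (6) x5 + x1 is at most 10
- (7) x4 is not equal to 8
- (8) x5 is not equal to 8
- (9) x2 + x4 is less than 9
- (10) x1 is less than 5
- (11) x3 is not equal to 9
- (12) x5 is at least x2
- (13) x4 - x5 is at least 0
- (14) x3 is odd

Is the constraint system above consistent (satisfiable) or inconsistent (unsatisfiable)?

Constraint 14 makes x3 odd and constraint 5 makes x5 even, so x3 + x5 must be odd. Constraint 3 says x3 + x5 is even — contradiction.

Unsatisfiable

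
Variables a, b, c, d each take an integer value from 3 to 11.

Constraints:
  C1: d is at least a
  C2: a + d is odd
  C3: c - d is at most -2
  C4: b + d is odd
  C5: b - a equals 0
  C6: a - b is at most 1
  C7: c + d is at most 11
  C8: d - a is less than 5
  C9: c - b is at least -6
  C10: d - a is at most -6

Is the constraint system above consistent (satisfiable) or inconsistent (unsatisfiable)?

Unsatisfiable

Constraints 3, 6, 9, and 10 give c − b ≥ -6, b − a ≥ -1, a − d ≥ 6, d − c ≥ 2.
Adding all 4 inequalities: the left sides telescope to 0, and the right sides sum to (-6) + (-1) + 6 + 2 = 1. So 0 ≥ 1, which is false.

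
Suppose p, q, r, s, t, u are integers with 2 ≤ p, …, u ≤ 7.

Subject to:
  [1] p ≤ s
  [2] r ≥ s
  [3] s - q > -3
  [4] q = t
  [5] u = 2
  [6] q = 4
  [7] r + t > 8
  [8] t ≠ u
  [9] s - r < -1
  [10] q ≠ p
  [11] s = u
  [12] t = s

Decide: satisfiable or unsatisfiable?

Unsatisfiable

Constraint 6 fixes q = 4 and constraint 5 fixes u = 2. Constraints 4, 11, and 12 give q = t = s = u, so q = u. But 4 ≠ 2 — contradiction.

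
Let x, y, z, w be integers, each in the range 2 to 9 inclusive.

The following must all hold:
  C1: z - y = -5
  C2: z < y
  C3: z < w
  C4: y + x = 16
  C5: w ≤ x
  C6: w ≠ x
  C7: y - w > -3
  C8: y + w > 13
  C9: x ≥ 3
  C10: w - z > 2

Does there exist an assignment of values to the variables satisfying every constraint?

Satisfiable

Setting (x, y, z, w) = (9, 7, 2, 7) satisfies everything: constraint 1: z - y = -5; constraint 4: y + x = 16, and the others follow.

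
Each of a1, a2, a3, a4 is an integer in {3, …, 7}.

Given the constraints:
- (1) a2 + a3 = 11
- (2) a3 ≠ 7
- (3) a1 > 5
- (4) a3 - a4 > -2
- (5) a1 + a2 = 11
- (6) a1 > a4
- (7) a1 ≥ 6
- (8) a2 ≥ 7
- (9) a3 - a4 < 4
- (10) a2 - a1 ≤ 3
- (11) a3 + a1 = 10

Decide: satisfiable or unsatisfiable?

From constraint 7: a1 ≥ 6. From constraint 8: a2 ≥ 7. Hence a1 + a2 ≥ 13. But constraint 5 requires a1 + a2 = 11, and 11 < 13. Contradiction.

Unsatisfiable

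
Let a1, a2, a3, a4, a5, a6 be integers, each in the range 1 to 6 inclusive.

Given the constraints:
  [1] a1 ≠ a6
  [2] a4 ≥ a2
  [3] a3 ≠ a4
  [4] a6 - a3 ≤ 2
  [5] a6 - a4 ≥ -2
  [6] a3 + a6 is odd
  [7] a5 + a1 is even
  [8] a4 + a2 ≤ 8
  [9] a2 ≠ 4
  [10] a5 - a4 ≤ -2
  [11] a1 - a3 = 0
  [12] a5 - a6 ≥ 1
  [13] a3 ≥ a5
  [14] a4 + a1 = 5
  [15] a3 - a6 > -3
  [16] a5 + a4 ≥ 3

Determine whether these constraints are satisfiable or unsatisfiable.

Constraints 5, 10, and 12 give a6 − a4 ≥ -2, a4 − a5 ≥ 2, a5 − a6 ≥ 1.
Adding all 3 inequalities: the left sides telescope to 0, and the right sides sum to (-2) + 2 + 1 = 1. So 0 ≥ 1, which is false.

Unsatisfiable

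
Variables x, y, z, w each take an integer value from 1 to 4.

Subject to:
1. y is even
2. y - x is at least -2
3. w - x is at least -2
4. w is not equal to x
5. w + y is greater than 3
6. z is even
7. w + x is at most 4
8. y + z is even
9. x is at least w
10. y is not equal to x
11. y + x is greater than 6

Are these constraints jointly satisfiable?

Try x = 3, y = 4, z = 2, w = 1.
Check constraint 2: y - x = 1; constraint 3: w - x = -2; constraint 5: w + y = 5. The remaining constraints are straightforward to verify.

Satisfiable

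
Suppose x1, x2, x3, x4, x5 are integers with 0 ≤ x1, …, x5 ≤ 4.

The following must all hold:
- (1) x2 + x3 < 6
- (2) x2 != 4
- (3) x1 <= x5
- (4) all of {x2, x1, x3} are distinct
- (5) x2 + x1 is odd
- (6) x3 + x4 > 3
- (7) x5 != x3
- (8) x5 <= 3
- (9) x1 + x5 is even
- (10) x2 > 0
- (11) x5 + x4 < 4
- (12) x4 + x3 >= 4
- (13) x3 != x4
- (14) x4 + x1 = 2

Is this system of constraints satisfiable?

Setting (x1, x2, x3, x4, x5) = (1, 2, 3, 1, 1) satisfies everything: constraint 1: x2 + x3 = 5; constraint 6: x3 + x4 = 4; constraint 11: x5 + x4 = 2, and the others follow.

Satisfiable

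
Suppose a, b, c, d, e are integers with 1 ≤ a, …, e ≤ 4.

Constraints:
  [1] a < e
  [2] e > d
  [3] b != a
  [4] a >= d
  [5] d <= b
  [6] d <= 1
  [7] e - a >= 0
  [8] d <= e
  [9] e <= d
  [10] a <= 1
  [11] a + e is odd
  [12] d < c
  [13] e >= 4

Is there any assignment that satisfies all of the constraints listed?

Unsatisfiable

From constraints 9 and 13: d ≥ e and e ≥ 4, so d ≥ 4. From constraints 4 and 10: d ≤ a and a ≤ 1, so d ≤ 1. But 1 < 4, so no value of d works.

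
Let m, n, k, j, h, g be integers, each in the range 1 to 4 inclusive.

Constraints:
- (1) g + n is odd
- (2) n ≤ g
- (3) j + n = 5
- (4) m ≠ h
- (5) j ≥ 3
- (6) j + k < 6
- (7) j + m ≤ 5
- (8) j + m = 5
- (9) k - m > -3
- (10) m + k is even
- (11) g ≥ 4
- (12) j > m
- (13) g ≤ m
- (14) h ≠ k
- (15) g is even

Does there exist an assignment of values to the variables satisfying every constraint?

From constraint 5: j ≥ 3. From constraints 11 and 13: m ≥ g ≥ 4. Hence j + m ≥ 7. But constraint 7 requires j + m ≤ 5, and 5 < 7. Contradiction.

Unsatisfiable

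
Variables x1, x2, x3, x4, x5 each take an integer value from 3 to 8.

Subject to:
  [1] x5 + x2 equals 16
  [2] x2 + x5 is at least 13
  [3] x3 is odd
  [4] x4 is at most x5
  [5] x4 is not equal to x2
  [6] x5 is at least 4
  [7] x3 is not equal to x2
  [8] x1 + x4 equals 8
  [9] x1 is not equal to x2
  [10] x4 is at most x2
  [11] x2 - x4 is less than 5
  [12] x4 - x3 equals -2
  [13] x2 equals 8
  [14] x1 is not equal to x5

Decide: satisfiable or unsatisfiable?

Satisfiable

Setting (x1, x2, x3, x4, x5) = (3, 8, 7, 5, 8) satisfies everything: constraint 1: x5 + x2 = 16; constraint 2: x2 + x5 = 16, and the others follow.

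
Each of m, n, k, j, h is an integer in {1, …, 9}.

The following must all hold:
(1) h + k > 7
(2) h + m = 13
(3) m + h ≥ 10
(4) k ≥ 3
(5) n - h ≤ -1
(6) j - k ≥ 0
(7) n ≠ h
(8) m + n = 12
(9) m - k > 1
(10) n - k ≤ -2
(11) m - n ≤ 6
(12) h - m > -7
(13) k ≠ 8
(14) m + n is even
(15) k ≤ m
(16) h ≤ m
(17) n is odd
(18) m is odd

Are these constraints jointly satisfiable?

Satisfiable

Try m = 9, n = 3, k = 6, j = 6, h = 4.
Check constraint 1: h + k = 10; constraint 2: h + m = 13; constraint 3: m + h = 13. The remaining constraints are straightforward to verify.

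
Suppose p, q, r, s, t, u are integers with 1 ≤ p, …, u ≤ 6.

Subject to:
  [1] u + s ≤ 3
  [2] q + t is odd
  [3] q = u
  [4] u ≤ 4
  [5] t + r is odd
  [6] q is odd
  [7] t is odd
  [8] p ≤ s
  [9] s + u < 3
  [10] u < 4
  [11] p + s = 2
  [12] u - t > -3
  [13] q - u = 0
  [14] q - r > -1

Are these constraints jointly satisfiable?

Unsatisfiable

Constraint 6 makes q odd and constraint 7 makes t odd, so q + t must be even. Constraint 2 says q + t is odd — contradiction.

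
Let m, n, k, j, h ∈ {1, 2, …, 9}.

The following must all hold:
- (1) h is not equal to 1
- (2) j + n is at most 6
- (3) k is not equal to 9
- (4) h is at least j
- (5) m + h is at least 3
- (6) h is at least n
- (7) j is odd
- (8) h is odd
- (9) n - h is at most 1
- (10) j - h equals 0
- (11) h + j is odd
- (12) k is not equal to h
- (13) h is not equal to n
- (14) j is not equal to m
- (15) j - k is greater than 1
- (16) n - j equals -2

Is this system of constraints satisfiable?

Unsatisfiable

Constraint 8 makes h odd and constraint 7 makes j odd, so h + j must be even. Constraint 11 says h + j is odd — contradiction.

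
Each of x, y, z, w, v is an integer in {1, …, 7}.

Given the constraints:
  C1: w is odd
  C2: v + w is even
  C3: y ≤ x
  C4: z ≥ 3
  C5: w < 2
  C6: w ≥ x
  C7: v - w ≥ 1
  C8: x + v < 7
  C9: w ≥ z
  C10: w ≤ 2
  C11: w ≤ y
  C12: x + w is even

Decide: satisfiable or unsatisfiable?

From constraints 4 and 9: w ≥ z and z ≥ 3, so w ≥ 3. From constraint 5: w ≤ 1. But 1 < 3, so no value of w works.

Unsatisfiable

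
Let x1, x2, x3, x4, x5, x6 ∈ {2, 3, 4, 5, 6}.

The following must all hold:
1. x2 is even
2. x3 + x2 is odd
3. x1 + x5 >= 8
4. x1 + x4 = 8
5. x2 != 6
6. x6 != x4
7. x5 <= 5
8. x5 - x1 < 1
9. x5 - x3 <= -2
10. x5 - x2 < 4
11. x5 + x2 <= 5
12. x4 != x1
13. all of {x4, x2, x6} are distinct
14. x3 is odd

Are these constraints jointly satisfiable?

Satisfiable

Setting (x1, x2, x3, x4, x5, x6) = (5, 2, 5, 3, 3, 5) satisfies everything: constraint 3: x1 + x5 = 8; constraint 4: x1 + x4 = 8; constraint 8: x5 - x1 = -2, and the others follow.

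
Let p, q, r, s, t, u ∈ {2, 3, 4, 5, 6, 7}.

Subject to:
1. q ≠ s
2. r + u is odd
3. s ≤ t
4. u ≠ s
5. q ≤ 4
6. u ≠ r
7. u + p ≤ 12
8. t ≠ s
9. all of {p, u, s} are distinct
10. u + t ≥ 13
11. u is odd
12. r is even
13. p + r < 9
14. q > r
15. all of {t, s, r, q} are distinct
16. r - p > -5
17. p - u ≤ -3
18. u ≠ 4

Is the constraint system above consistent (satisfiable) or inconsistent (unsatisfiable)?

One satisfying assignment is p = 4, q = 4, r = 2, s = 3, t = 6, u = 7.
For the less obvious constraints — constraint 7: u + p = 11; constraint 10: u + t = 13 — and the others hold by inspection.

Satisfiable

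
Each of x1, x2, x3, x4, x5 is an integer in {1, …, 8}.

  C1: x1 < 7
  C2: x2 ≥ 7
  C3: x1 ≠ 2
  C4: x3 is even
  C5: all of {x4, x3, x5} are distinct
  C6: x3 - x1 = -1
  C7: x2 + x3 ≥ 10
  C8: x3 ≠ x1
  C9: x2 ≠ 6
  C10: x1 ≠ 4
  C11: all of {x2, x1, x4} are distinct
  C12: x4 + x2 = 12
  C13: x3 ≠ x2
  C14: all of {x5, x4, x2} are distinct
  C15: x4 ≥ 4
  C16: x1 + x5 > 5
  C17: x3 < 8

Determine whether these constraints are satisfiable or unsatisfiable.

The assignment x1 = 3, x2 = 8, x3 = 2, x4 = 4, x5 = 3 works:
  constraint 6 holds since x3 - x1 = -1.
  constraint 7 holds since x2 + x3 = 10.
  constraint 12 holds since x4 + x2 = 12.
The rest check out directly.

Satisfiable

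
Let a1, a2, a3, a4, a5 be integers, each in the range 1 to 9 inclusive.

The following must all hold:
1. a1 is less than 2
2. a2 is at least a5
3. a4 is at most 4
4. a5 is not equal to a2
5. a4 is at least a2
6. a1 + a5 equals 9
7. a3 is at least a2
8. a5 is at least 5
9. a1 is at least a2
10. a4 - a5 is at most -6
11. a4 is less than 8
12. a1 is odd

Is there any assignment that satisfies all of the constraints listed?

Unsatisfiable

From constraints 2 and 8: a2 ≥ a5 and a5 ≥ 5, so a2 ≥ 5. From constraints 3 and 5: a2 ≤ a4 and a4 ≤ 4, so a2 ≤ 4. But 4 < 5, so no value of a2 works.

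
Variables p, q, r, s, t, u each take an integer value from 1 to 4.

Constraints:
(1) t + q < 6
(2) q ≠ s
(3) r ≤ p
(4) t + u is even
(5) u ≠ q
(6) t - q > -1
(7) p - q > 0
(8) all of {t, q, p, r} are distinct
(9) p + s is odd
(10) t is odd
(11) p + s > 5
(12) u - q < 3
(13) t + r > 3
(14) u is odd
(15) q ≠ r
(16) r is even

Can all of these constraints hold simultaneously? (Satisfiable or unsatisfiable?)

The assignment p = 4, q = 1, r = 2, s = 3, t = 3, u = 3 works:
  constraint 1 holds since t + q = 4.
  constraint 6 holds since t - q = 2.
  constraint 7 holds since p - q = 3.
The rest check out directly.

Satisfiable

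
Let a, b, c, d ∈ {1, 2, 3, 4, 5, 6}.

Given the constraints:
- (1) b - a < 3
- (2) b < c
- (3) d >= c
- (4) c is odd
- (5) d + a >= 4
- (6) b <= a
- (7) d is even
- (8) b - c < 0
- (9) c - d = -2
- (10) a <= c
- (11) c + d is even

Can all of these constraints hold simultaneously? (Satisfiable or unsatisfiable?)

Unsatisfiable

Constraint 4 makes c odd and constraint 7 makes d even, so c + d must be odd. Constraint 11 says c + d is even — contradiction.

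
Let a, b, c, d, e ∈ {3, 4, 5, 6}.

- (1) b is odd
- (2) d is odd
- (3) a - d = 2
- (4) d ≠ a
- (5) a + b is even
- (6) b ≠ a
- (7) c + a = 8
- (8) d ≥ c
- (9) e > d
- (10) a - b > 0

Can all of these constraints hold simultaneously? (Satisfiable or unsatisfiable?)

Satisfiable

The assignment a = 5, b = 3, c = 3, d = 3, e = 4 works:
  constraint 3 holds since a - d = 2.
  constraint 7 holds since c + a = 8.
The rest check out directly.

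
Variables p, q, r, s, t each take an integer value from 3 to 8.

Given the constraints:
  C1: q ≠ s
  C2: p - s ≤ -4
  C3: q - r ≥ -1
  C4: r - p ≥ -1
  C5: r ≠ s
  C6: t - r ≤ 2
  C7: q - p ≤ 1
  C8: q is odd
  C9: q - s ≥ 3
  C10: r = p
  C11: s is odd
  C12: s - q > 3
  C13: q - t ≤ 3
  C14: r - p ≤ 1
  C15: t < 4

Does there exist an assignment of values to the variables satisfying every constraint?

Unsatisfiable

Constraints 2, 6, 9, 13, and 14 give t − q ≥ -3, q − s ≥ 3, s − p ≥ 4, p − r ≥ -1, r − t ≥ -2.
Adding all 5 inequalities: the left sides telescope to 0, and the right sides sum to (-3) + 3 + 4 + (-1) + (-2) = 1. So 0 ≥ 1, which is false.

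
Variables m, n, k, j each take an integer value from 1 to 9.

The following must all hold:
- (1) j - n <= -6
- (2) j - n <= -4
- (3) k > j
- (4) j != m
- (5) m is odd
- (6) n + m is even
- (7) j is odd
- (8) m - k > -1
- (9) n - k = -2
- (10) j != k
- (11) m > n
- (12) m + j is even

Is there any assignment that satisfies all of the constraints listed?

Take m = 9, n = 7, k = 9, j = 1. Then constraint 1: j - n = -6; constraint 2: j - n = -6; constraint 8: m - k = 0, and every other listed constraint is also met.

Satisfiable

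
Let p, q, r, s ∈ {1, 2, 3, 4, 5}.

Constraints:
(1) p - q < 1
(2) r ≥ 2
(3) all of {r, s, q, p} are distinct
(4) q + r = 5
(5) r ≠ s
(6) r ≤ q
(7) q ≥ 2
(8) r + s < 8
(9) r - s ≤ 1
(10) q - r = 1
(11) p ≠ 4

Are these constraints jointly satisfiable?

Satisfiable

One satisfying assignment is p = 1, q = 3, r = 2, s = 4.
For the less obvious constraints — constraint 1: p - q = -2; constraint 4: q + r = 5 — and the others hold by inspection.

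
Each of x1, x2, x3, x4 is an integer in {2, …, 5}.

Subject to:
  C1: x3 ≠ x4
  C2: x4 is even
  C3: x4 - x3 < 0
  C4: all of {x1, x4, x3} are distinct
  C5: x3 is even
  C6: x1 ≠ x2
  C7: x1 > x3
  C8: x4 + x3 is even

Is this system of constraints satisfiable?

Satisfiable

One satisfying assignment is x1 = 5, x2 = 2, x3 = 4, x4 = 2.
For the less obvious constraints — constraint 3: x4 - x3 = -2; constraint 4: values 5, 2, 4 are distinct — and the others hold by inspection.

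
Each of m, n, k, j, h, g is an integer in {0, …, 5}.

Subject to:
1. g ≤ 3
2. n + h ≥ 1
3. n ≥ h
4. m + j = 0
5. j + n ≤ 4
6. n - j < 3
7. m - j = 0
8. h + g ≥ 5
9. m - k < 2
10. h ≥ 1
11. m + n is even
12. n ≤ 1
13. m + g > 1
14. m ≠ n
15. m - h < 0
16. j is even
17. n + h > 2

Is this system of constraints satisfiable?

Unsatisfiable

From constraints 3 and 12: h ≤ n ≤ 1. From constraint 1: g ≤ 3. Hence h + g ≤ 4. But constraint 8 requires h + g ≥ 5, and 5 > 4. Contradiction.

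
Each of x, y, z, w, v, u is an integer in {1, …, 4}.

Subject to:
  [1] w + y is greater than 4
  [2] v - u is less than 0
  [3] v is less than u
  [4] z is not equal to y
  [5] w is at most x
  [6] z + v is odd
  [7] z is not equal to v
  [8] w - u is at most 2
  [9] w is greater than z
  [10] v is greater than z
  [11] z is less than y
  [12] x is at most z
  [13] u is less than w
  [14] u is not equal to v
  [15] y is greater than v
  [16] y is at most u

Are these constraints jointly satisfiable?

Unsatisfiable

Constraints 3, 5, 10, 12, and 13 give v < u, u < w, w ≤ x, x ≤ z, z < v. Chaining: v < u < w ≤ x ≤ z < v, which forces v < v — impossible.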